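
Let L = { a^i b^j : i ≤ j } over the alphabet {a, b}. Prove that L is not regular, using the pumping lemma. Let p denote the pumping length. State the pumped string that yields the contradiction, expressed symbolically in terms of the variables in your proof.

a^{p+k} b^p

Assume L is regular; let p be its pumping constant.
Choose w = a^p b^p ∈ L, with |w| = 2p ≥ p.
By the pumping lemma, w = xyz with |xy| ≤ p and |y| ≥ 1.
Since the first p symbols of w are all a's and |xy| ≤ p, y lies entirely in the leading a-block: y = a^k for some k with 1 ≤ k ≤ p.
Consider xy^2z = a^{p+k} b^p. Since k ≥ 1, the a-count p+k exceeds the b-count p, so i ≤ j fails; thus xy^2z ∉ L.
This is a contradiction; hence L is not regular.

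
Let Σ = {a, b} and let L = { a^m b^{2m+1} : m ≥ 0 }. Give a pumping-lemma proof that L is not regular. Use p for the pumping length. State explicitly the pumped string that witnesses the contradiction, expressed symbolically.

Assume L is regular. Let p be the pumping length given by the pumping lemma.
Let w = a^p b^{2p+1} ∈ L; note |w| = 3p+1 ≥ p.
By the pumping lemma, w = xyz with |xy| ≤ p and |y| ≥ 1.
Since the first p symbols of w are all a's and |xy| ≤ p, y lies entirely in the leading a-block: y = a^k for some k with 1 ≤ k ≤ p.
Pump with i = 2: xy^2z = a^{p+k} b^{2p+1}. For this to lie in L we would need 2p+1 = 2(p+k)+1, which forces k = 0. But k ≥ 1, so xy^2z ∉ L.
This is a contradiction; hence L is not regular.

a^{p+k} b^{2p+1}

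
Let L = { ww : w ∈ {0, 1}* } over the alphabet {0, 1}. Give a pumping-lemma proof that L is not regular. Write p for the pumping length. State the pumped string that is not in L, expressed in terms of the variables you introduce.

0^{p+k} 1^p 0^p 1^p

Assume L is regular; let p be its pumping constant.
Take w = 0^p 1^p 0^p 1^p = uu where u = 0^p1^p; then w ∈ L and |w| = 4p ≥ p.
By the pumping lemma, w = xyz with |xy| ≤ p and |y| ≥ 1.
Since the first p symbols of w are all 0's and |xy| ≤ p, y lies entirely in the leading 0-block: y = 0^k for some k with 1 ≤ k ≤ p.
Pump with i = 2: xy^2z = 0^{p+k} 1^p 0^p 1^p, of length 4p+k. Suppose this equals vv. The string starts with 0 and ends with 1, so v does too; thus the boundary between the two copies of v is a 1→0 transition. There is exactly one such transition, at position 2p+k, so |v| = 2p+k and |vv| = 4p+2k ≠ 4p+k since k ≥ 1. So xy^2z ∉ L.
This contradicts the pumping lemma, so L is not regular.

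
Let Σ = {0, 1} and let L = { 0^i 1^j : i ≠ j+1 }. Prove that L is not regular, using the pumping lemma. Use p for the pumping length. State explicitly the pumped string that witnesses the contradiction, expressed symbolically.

0^{p+p!} 1^{p+p!-1}

Suppose for contradiction that L is regular, and let p be the pumping length.
Choose w = 0^p 1^{p+p!-1}. Since p ≠ (p+p!-1)+1 = p+p!, w ∈ L; and |w| ≥ p.
By the pumping lemma, w = xyz with |xy| ≤ p and y is nonempty.
The first p characters of w are 0's, so xy (and hence y) consists only of 0's. Write y = 0^k, 1 ≤ k ≤ p.
Since 1 ≤ k ≤ p, k divides p!; set t = 1 + p!/k. Then xy^t z has p + (p!/k)·k = p + p! copies of 0. Now the 0-count is p+p! and (1-count)+1 = (p+p!-1)+1 = p+p!, so i ≠ j+1 fails. So xy^t z = 0^{p+p!} 1^{p+p!-1} ∉ L.
This is a contradiction; hence L is not regular.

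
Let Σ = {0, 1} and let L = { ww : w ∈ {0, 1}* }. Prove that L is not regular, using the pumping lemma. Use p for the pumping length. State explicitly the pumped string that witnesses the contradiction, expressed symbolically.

Assume L is regular. Let p be the pumping length given by the pumping lemma.
Take w = 0^p 1^p 0^p 1^p = uu where u = 0^p1^p; then w ∈ L and |w| = 4p ≥ p.
The pumping lemma gives a decomposition w = xyz where |xy| ≤ p and |y| ≥ 1.
The first p characters of w are 0's, so xy (and hence y) consists only of 0's. Write y = 0^k, 1 ≤ k ≤ p.
Pump with i = 2: xy^2z = 0^{p+k} 1^p 0^p 1^p, of length 4p+k. Suppose this equals vv. The string starts with 0 and ends with 1, so v does too; thus the boundary between the two copies of v is a 1→0 transition. There is exactly one such transition, at position 2p+k, so |v| = 2p+k and |vv| = 4p+2k ≠ 4p+k since k ≥ 1. So xy^2z ∉ L.
Contradiction. Therefore L is not regular.

0^{p+k} 1^p 0^p 1^p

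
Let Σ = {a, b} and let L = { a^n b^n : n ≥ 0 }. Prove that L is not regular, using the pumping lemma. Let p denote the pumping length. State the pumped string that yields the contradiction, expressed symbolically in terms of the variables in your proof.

a^{p+k} b^p

Assume L is regular; let p be its pumping constant.
Choose w = a^p b^p, which is in L with |w| = 2p ≥ p.
By the pumping lemma, w = xyz with |xy| ≤ p and y is nonempty.
Because |xy| ≤ p and w begins with p copies of a, we have y = a^k with 1 ≤ k ≤ p.
Pump with i = 2: xy^2z = a^{p+k} b^p. For this to lie in L we would need p = p+k, which forces k = 0. But k ≥ 1, so xy^2z ∉ L.
This contradicts the pumping lemma, so L is not regular.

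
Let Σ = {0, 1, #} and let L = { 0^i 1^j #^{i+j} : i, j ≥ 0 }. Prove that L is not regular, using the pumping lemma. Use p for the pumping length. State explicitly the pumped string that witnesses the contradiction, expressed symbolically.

0^{p+k} 1^p #^{2p}

Assume L is regular. Let p be the pumping length given by the pumping lemma.
Take w = 0^p 1^p #^{2p} ∈ L (with i=j=p, i+j=2p), |w| = 4p ≥ p.
Write w = xyz as guaranteed by the lemma, with |xy| ≤ p and y is nonempty.
Because |xy| ≤ p and w begins with p copies of 0, we have y = 0^k with 1 ≤ k ≤ p.
Consider xy^2z = 0^{p+k} 1^p #^{2p}. Now the 0- and 1-counts sum to 2p+k, but the #-count is 2p ≠ 2p+k. So xy^2z ∉ L.
This is a contradiction; hence L is not regular.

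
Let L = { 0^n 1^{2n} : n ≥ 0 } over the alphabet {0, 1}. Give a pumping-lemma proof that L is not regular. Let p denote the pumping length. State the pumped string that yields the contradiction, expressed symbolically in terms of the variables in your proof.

Assume L is regular; let p be its pumping constant.
Choose w = 0^p 1^{2p}, which is in L with |w| = 3p ≥ p.
The pumping lemma gives a decomposition w = xyz where |xy| ≤ p and y is nonempty.
Since the first p symbols of w are all 0's and |xy| ≤ p, y lies entirely in the leading 0-block: y = 0^k for some k with 1 ≤ k ≤ p.
Pump with i = 2: xy^2z = 0^{p+k} 1^{2p}. For this to lie in L we would need 2p = 2(p+k), which forces k = 0. But k ≥ 1, so xy^2z ∉ L.
This contradicts the pumping lemma, so L is not regular.

0^{p+k} 1^{2p}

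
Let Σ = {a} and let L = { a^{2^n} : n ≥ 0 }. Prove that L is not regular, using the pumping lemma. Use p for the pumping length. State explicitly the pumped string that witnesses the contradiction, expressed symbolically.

Assume L is regular; let p be its pumping constant.
Take w = a^{2^p} ∈ L with |w| = 2^p ≥ p.
Write w = xyz as guaranteed by the lemma, with |xy| ≤ p and y is nonempty.
Then y = a^k for some k with 1 ≤ k ≤ p.
Pump with i = 2: xy^2z = a^{2^p+k}. Since 1 ≤ k ≤ p < 2^p, we have 2^p < 2^p+k < 2^{p+1}, so 2^p+k is not a power of 2. So xy^2z ∉ L.
This is a contradiction; hence L is not regular.

a^{2^p+k}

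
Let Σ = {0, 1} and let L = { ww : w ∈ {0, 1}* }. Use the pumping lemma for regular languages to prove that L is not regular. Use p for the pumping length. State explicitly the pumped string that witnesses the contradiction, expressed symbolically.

0^{p+k} 1^p 0^p 1^p

Assume L is regular. Let p be the pumping length given by the pumping lemma.
Take w = 0^p 1^p 0^p 1^p = uu where u = 0^p1^p; then w ∈ L and |w| = 4p ≥ p.
The pumping lemma gives a decomposition w = xyz where |xy| ≤ p and |y| ≥ 1.
Since the first p symbols of w are all 0's and |xy| ≤ p, y lies entirely in the leading 0-block: y = 0^k for some k with 1 ≤ k ≤ p.
Pump with i = 2: xy^2z = 0^{p+k} 1^p 0^p 1^p, of length 4p+k. Suppose this equals vv. The string starts with 0 and ends with 1, so v does too; thus the boundary between the two copies of v is a 1→0 transition. There is exactly one such transition, at position 2p+k, so |v| = 2p+k and |vv| = 4p+2k ≠ 4p+k since k ≥ 1. So xy^2z ∉ L.
Contradiction. Therefore L is not regular.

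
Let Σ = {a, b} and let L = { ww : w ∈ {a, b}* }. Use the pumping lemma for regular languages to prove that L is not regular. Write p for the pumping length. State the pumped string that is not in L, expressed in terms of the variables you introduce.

a^{p+k} b^p a^p b^p

Assume L is regular. Let p be the pumping length given by the pumping lemma.
Take w = a^p b^p a^p b^p = uu where u = a^pb^p; then w ∈ L and |w| = 4p ≥ p.
By the pumping lemma, w = xyz with |xy| ≤ p and y is nonempty.
Because |xy| ≤ p and w begins with p copies of a, we have y = a^k with 1 ≤ k ≤ p.
Pump with i = 2: xy^2z = a^{p+k} b^p a^p b^p, of length 4p+k. Suppose this equals vv. The string starts with a and ends with b, so v does too; thus the boundary between the two copies of v is a b→a transition. There is exactly one such transition, at position 2p+k, so |v| = 2p+k and |vv| = 4p+2k ≠ 4p+k since k ≥ 1. So xy^2z ∉ L.
This is a contradiction; hence L is not regular.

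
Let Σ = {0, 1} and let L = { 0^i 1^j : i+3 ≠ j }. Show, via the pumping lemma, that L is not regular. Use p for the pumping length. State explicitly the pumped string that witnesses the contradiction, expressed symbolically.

0^{p+p!} 1^{p+p!+3}

Assume L is regular; let p be its pumping constant.
Choose w = 0^p 1^{p+p!+3}. Since p ≠ (p+p!+3)-3 = p+p!, w ∈ L; and |w| ≥ p.
By the pumping lemma, w = xyz with |xy| ≤ p and |y| > 0.
The first p characters of w are 0's, so xy (and hence y) consists only of 0's. Write y = 0^k, 1 ≤ k ≤ p.
Since 1 ≤ k ≤ p, k divides p!; set t = 1 + p!/k. Then xy^t z has p + (p!/k)·k = p + p! copies of 0. Now the 0-count is p+p! and (1-count)-3 = (p+p!+3)-3 = p+p!, so i+3 ≠ j fails. So xy^t z = 0^{p+p!} 1^{p+p!+3} ∉ L.
This is a contradiction; hence L is not regular.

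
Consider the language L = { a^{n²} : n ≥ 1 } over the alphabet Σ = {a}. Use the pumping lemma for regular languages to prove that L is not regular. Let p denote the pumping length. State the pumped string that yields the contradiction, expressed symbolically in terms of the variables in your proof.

a^{p²+k}

Assume L is regular; let p be its pumping constant.
Take w = a^{p²} ∈ L with |w| = p² ≥ p.
The pumping lemma gives a decomposition w = xyz where |xy| ≤ p and |y| ≥ 1.
Then y = a^k for some k with 1 ≤ k ≤ p.
Pump with i = 2: xy^2z = a^{p²+k}. Since 1 ≤ k ≤ p, p² < p²+k ≤ p²+p < (p+1)², so p²+k lies strictly between consecutive squares and is not a perfect square. So xy^2z ∉ L.
Contradiction. Therefore L is not regular.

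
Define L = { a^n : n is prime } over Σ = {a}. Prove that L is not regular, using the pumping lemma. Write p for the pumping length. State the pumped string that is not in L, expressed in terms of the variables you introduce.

a^{q(1+k)}

Toward a contradiction, assume L is regular with pumping length p.
Let q be a prime with q ≥ p+2 (infinitely many primes exist), and take w = a^q ∈ L with |w| = q ≥ p.
Write w = xyz as guaranteed by the lemma, with |xy| ≤ p and |y| > 0.
Then y = a^k for some k with 1 ≤ k ≤ p.
Since 1 ≤ k ≤ p, |xz| = q-k. Pump with i = q+1: |xy^{q+1}z| = (q-k)+(q+1)k = q+qk = q(1+k), which is composite (both factors ≥ 2). So xy^{q+1}z = a^{q(1+k)} ∉ L.
This contradicts the pumping lemma, so L is not regular.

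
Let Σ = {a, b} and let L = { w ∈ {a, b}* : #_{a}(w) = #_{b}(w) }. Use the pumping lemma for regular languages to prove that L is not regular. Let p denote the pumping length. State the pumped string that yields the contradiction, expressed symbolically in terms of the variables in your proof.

a^{p+k} b^p

Assume L is regular; let p be its pumping constant.
Choose w = a^p b^p ∈ L with |w| = 2p ≥ p.
Write w = xyz as guaranteed by the lemma, with |xy| ≤ p and |y| ≥ 1.
Since the first p symbols of w are all a's and |xy| ≤ p, y lies entirely in the leading a-block: y = a^k for some k with 1 ≤ k ≤ p.
Pump with i = 2: xy^2z = a^{p+k} b^p has p+k occurrences of a but only p of b. Since k ≥ 1 the counts differ, so xy^2z ∉ L.
This is a contradiction; hence L is not regular.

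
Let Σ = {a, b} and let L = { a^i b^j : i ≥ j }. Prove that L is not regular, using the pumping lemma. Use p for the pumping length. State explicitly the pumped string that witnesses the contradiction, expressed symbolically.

a^{p-k} b^p

Assume L is regular; let p be its pumping constant.
Choose w = a^p b^p ∈ L, with |w| = 2p ≥ p.
Write w = xyz as guaranteed by the lemma, with |xy| ≤ p and |y| ≥ 1.
The first p characters of w are a's, so xy (and hence y) consists only of a's. Write y = a^k, 1 ≤ k ≤ p.
Consider xy^0z = xz = a^{p-k} b^p. Since k ≥ 1, the a-count p-k is less than p, so i ≥ j fails; thus xz ∉ L.
Contradiction. Therefore L is not regular.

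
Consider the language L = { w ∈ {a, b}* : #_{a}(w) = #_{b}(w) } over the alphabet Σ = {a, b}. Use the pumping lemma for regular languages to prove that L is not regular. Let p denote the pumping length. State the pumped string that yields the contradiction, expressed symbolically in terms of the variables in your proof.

a^{p+k} b^p

Toward a contradiction, assume L is regular with pumping length p.
Choose w = a^p b^p ∈ L with |w| = 2p ≥ p.
By the pumping lemma, w = xyz with |xy| ≤ p and y is nonempty.
The first p characters of w are a's, so xy (and hence y) consists only of a's. Write y = a^k, 1 ≤ k ≤ p.
Pump with i = 2: xy^2z = a^{p+k} b^p has p+k occurrences of a but only p of b. Since k ≥ 1 the counts differ, so xy^2z ∉ L.
This is a contradiction; hence L is not regular.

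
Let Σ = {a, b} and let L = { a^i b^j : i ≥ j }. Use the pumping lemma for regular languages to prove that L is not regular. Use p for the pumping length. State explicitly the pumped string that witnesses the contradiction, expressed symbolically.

Assume L is regular. Let p be the pumping length given by the pumping lemma.
Choose w = a^p b^p ∈ L, with |w| = 2p ≥ p.
By the pumping lemma, w = xyz with |xy| ≤ p and |y| ≥ 1.
Since the first p symbols of w are all a's and |xy| ≤ p, y lies entirely in the leading a-block: y = a^k for some k with 1 ≤ k ≤ p.
Consider xy^0z = xz = a^{p-k} b^p. Since k ≥ 1, the a-count p-k is less than p, so i ≥ j fails; thus xz ∉ L.
This contradicts the pumping lemma, so L is not regular.

a^{p-k} b^p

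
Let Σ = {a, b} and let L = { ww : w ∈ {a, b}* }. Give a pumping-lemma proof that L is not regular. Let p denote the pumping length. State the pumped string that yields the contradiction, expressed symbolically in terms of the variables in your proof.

Suppose for contradiction that L is regular, and let p be the pumping length.
Take w = a^p b^p a^p b^p = uu where u = a^pb^p; then w ∈ L and |w| = 4p ≥ p.
By the pumping lemma, w = xyz with |xy| ≤ p and |y| > 0.
Because |xy| ≤ p and w begins with p copies of a, we have y = a^k with 1 ≤ k ≤ p.
Pump with i = 2: xy^2z = a^{p+k} b^p a^p b^p, of length 4p+k. Suppose this equals vv. The string starts with a and ends with b, so v does too; thus the boundary between the two copies of v is a b→a transition. There is exactly one such transition, at position 2p+k, so |v| = 2p+k and |vv| = 4p+2k ≠ 4p+k since k ≥ 1. So xy^2z ∉ L.
This contradicts the pumping lemma, so L is not regular.

a^{p+k} b^p a^p b^p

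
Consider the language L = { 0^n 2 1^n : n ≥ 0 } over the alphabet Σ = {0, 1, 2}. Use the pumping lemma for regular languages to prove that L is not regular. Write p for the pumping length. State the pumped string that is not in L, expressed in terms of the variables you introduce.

Toward a contradiction, assume L is regular with pumping length p.
Take w = 0^p 2 1^p ∈ L with |w| = 2p+1 ≥ p.
The pumping lemma gives a decomposition w = xyz where |xy| ≤ p and |y| > 0.
Because |xy| ≤ p and w begins with p copies of 0, we have y = 0^k with 1 ≤ k ≤ p.
Pump with i = 2: xy^2z = 0^{p+k} 2 1^p, which would require p+k = p. But k ≥ 1, so xy^2z ∉ L.
This is a contradiction; hence L is not regular.

0^{p+k} 2 1^p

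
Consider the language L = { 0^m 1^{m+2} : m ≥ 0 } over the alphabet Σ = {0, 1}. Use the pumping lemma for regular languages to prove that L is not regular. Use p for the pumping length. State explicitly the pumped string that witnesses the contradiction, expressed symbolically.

0^{p+k} 1^{p+2}

Toward a contradiction, assume L is regular with pumping length p.
Let w = 0^p 1^{p+2} ∈ L; note |w| = 2p+2 ≥ p.
By the pumping lemma, w = xyz with |xy| ≤ p and y is nonempty.
Because |xy| ≤ p and w begins with p copies of 0, we have y = 0^k with 1 ≤ k ≤ p.
Pump with i = 2: xy^2z = 0^{p+k} 1^{p+2}. For this to lie in L we would need p+2 = (p+k)+2, which forces k = 0. But k ≥ 1, so xy^2z ∉ L.
This is a contradiction; hence L is not regular.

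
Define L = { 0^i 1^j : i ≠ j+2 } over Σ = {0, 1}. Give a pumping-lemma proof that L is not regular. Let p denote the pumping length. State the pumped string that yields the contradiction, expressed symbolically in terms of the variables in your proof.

0^{p+p!} 1^{p+p!-2}

Assume L is regular. Let p be the pumping length given by the pumping lemma.
Choose w = 0^p 1^{p+p!-2}. Since p ≠ (p+p!-2)+2 = p+p!, w ∈ L; and |w| ≥ p.
Write w = xyz as guaranteed by the lemma, with |xy| ≤ p and |y| ≥ 1.
The first p characters of w are 0's, so xy (and hence y) consists only of 0's. Write y = 0^k, 1 ≤ k ≤ p.
Since 1 ≤ k ≤ p, k divides p!; set t = 1 + p!/k. Then xy^t z has p + (p!/k)·k = p + p! copies of 0. Now the 0-count is p+p! and (1-count)+2 = (p+p!-2)+2 = p+p!, so i ≠ j+2 fails. So xy^t z = 0^{p+p!} 1^{p+p!-2} ∉ L.
This is a contradiction; hence L is not regular.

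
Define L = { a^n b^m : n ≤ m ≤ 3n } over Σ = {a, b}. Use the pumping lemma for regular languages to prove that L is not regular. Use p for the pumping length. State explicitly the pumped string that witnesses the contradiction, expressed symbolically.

a^{p+k} b^p

Assume L is regular. Let p be the pumping length given by the pumping lemma.
Take w = a^p b^p ∈ L (since p ≤ p ≤ 3p), with |w| = 2p ≥ p.
By the pumping lemma, w = xyz with |xy| ≤ p and |y| ≥ 1.
Since the first p symbols of w are all a's and |xy| ≤ p, y lies entirely in the leading a-block: y = a^k for some k with 1 ≤ k ≤ p.
Pump with i = 2: xy^2z = a^{p+k} b^p. Now n = p+k > p = m, so the condition n ≤ m fails. Thus xy^2z ∉ L.
This is a contradiction; hence L is not regular.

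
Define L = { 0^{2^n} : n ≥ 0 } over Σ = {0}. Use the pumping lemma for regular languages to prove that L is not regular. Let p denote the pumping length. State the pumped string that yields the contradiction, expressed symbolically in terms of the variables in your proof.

Suppose for contradiction that L is regular, and let p be the pumping length.
Take w = 0^{2^p} ∈ L with |w| = 2^p ≥ p.
Write w = xyz as guaranteed by the lemma, with |xy| ≤ p and |y| ≥ 1.
Then y = 0^k for some k with 1 ≤ k ≤ p.
Pump with i = 2: xy^2z = 0^{2^p+k}. Since 1 ≤ k ≤ p < 2^p, we have 2^p < 2^p+k < 2^{p+1}, so 2^p+k is not a power of 2. So xy^2z ∉ L.
Contradiction. Therefore L is not regular.

0^{2^p+k}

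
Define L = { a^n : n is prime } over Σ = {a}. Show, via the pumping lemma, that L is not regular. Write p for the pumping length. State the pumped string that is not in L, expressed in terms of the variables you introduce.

Assume L is regular. Let p be the pumping length given by the pumping lemma.
Let q be a prime with q ≥ p+2 (infinitely many primes exist), and take w = a^q ∈ L with |w| = q ≥ p.
Write w = xyz as guaranteed by the lemma, with |xy| ≤ p and y is nonempty.
Then y = a^k for some k with 1 ≤ k ≤ p.
Since 1 ≤ k ≤ p, |xz| = q-k. Pump with i = q+1: |xy^{q+1}z| = (q-k)+(q+1)k = q+qk = q(1+k), which is composite (both factors ≥ 2). So xy^{q+1}z = a^{q(1+k)} ∉ L.
This is a contradiction; hence L is not regular.

a^{q(1+k)}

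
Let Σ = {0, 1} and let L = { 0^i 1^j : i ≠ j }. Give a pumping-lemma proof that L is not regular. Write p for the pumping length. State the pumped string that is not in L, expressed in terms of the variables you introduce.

0^{p+p!} 1^{p+p!}

Suppose for contradiction that L is regular, and let p be the pumping length.
Choose w = 0^p 1^{p+p!}. Since p ≠ p+p!, w ∈ L; and |w| ≥ p.
The pumping lemma gives a decomposition w = xyz where |xy| ≤ p and y is nonempty.
Because |xy| ≤ p and w begins with p copies of 0, we have y = 0^k with 1 ≤ k ≤ p.
Since 1 ≤ k ≤ p, k divides p!; set t = 1 + p!/k. Then xy^t z has p + (p!/k)·k = p + p! copies of 0. Now the 0-count equals the 1-count, so i ≠ j fails. So xy^t z = 0^{p+p!} 1^{p+p!} ∉ L.
Contradiction. Therefore L is not regular.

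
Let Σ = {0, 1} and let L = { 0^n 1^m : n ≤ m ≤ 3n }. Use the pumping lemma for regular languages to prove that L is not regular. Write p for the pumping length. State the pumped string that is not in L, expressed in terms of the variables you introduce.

Assume L is regular; let p be its pumping constant.
Take w = 0^p 1^p ∈ L (since p ≤ p ≤ 3p), with |w| = 2p ≥ p.
The pumping lemma gives a decomposition w = xyz where |xy| ≤ p and |y| > 0.
Since the first p symbols of w are all 0's and |xy| ≤ p, y lies entirely in the leading 0-block: y = 0^k for some k with 1 ≤ k ≤ p.
Pump with i = 2: xy^2z = 0^{p+k} 1^p. Now n = p+k > p = m, so the condition n ≤ m fails. Thus xy^2z ∉ L.
This is a contradiction; hence L is not regular.

0^{p+k} 1^p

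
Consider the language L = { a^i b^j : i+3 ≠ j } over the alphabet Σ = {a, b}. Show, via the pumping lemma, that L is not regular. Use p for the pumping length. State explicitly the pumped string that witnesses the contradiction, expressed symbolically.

a^{p+p!} b^{p+p!+3}

Assume L is regular; let p be its pumping constant.
Choose w = a^p b^{p+p!+3}. Since p ≠ (p+p!+3)-3 = p+p!, w ∈ L; and |w| ≥ p.
The pumping lemma gives a decomposition w = xyz where |xy| ≤ p and |y| ≥ 1.
Since the first p symbols of w are all a's and |xy| ≤ p, y lies entirely in the leading a-block: y = a^k for some k with 1 ≤ k ≤ p.
Since 1 ≤ k ≤ p, k divides p!; set t = 1 + p!/k. Then xy^t z has p + (p!/k)·k = p + p! copies of a. Now the a-count is p+p! and (b-count)-3 = (p+p!+3)-3 = p+p!, so i+3 ≠ j fails. So xy^t z = a^{p+p!} b^{p+p!+3} ∉ L.
Contradiction. Therefore L is not regular.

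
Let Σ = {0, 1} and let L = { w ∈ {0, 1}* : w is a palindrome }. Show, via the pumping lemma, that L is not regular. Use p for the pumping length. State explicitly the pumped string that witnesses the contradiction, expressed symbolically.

0^{p+k} 1 0^p

Suppose for contradiction that L is regular, and let p be the pumping length.
Take w = 0^p 1 0^p, a palindrome of length 2p+1 ≥ p.
Write w = xyz as guaranteed by the lemma, with |xy| ≤ p and |y| > 0.
Since the first p symbols of w are all 0's and |xy| ≤ p, y lies entirely in the leading 0-block: y = 0^k for some k with 1 ≤ k ≤ p.
Pump with i = 2: xy^2z = 0^{p+k} 1 0^p. Its reverse is 0^p 1 0^{p+k}, which differs from xy^2z since k ≥ 1. So xy^2z is not a palindrome and xy^2z ∉ L.
Contradiction. Therefore L is not regular.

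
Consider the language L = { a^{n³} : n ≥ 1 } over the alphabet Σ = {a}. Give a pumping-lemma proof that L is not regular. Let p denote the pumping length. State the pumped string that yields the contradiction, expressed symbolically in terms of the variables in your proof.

Toward a contradiction, assume L is regular with pumping length p.
Take w = a^{p³} ∈ L with |w| = p³ ≥ p.
The pumping lemma gives a decomposition w = xyz where |xy| ≤ p and |y| ≥ 1.
Then y = a^k for some k with 1 ≤ k ≤ p.
Pump with i = 2: xy^2z = a^{p³+k}. Since 1 ≤ k ≤ p, p³ < p³+k ≤ p³+p < p³+3p²+3p+1 = (p+1)³, so p³+k is not a perfect cube. So xy^2z ∉ L.
This is a contradiction; hence L is not regular.

a^{p³+k}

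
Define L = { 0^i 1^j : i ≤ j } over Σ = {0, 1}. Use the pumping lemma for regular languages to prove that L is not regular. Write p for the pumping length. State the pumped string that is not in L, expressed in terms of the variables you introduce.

Assume L is regular; let p be its pumping constant.
Choose w = 0^p 1^p ∈ L, with |w| = 2p ≥ p.
Write w = xyz as guaranteed by the lemma, with |xy| ≤ p and y is nonempty.
Since the first p symbols of w are all 0's and |xy| ≤ p, y lies entirely in the leading 0-block: y = 0^k for some k with 1 ≤ k ≤ p.
Consider xy^2z = 0^{p+k} 1^p. Since k ≥ 1, the 0-count p+k exceeds the 1-count p, so i ≤ j fails; thus xy^2z ∉ L.
This contradicts the pumping lemma, so L is not regular.

0^{p+k} 1^p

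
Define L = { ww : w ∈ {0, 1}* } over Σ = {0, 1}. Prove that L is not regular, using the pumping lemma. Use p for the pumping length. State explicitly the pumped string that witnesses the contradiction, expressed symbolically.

Assume L is regular; let p be its pumping constant.
Take w = 0^p 1^p 0^p 1^p = uu where u = 0^p1^p; then w ∈ L and |w| = 4p ≥ p.
By the pumping lemma, w = xyz with |xy| ≤ p and |y| ≥ 1.
Since the first p symbols of w are all 0's and |xy| ≤ p, y lies entirely in the leading 0-block: y = 0^k for some k with 1 ≤ k ≤ p.
Pump with i = 2: xy^2z = 0^{p+k} 1^p 0^p 1^p, of length 4p+k. Suppose this equals vv. The string starts with 0 and ends with 1, so v does too; thus the boundary between the two copies of v is a 1→0 transition. There is exactly one such transition, at position 2p+k, so |v| = 2p+k and |vv| = 4p+2k ≠ 4p+k since k ≥ 1. So xy^2z ∉ L.
This contradicts the pumping lemma, so L is not regular.

0^{p+k} 1^p 0^p 1^p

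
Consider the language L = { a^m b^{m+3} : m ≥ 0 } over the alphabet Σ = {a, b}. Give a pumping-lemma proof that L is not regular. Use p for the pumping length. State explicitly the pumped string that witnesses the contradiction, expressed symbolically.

Assume L is regular; let p be its pumping constant.
Take w = a^p b^{p+3}. Then w ∈ L and |w| = 2p+3 ≥ p.
By the pumping lemma, w = xyz with |xy| ≤ p and |y| > 0.
Because |xy| ≤ p and w begins with p copies of a, we have y = a^k with 1 ≤ k ≤ p.
Pump with i = 2: xy^2z = a^{p+k} b^{p+3}. For this to lie in L we would need p+3 = (p+k)+3, which forces k = 0. But k ≥ 1, so xy^2z ∉ L.
Contradiction. Therefore L is not regular.

a^{p+k} b^{p+3}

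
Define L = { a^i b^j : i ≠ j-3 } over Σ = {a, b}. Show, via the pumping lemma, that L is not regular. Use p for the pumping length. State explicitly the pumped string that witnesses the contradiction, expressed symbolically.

Assume L is regular; let p be its pumping constant.
Choose w = a^p b^{p+p!+3}. Since p ≠ (p+p!+3)-3 = p+p!, w ∈ L; and |w| ≥ p.
Write w = xyz as guaranteed by the lemma, with |xy| ≤ p and |y| ≥ 1.
Because |xy| ≤ p and w begins with p copies of a, we have y = a^k with 1 ≤ k ≤ p.
Since 1 ≤ k ≤ p, k divides p!; set t = 1 + p!/k. Then xy^t z has p + (p!/k)·k = p + p! copies of a. Now the a-count is p+p! and (b-count)-3 = (p+p!+3)-3 = p+p!, so i ≠ j-3 fails. So xy^t z = a^{p+p!} b^{p+p!+3} ∉ L.
This is a contradiction; hence L is not regular.

a^{p+p!} b^{p+p!+3}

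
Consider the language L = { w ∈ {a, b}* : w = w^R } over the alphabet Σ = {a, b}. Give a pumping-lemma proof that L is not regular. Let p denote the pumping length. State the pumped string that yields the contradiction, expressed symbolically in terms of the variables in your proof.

a^{p+k} b a^p

Assume L is regular. Let p be the pumping length given by the pumping lemma.
Take w = a^p b a^p, a palindrome of length 2p+1 ≥ p.
By the pumping lemma, w = xyz with |xy| ≤ p and y is nonempty.
Because |xy| ≤ p and w begins with p copies of a, we have y = a^k with 1 ≤ k ≤ p.
Pump with i = 2: xy^2z = a^{p+k} b a^p. Its reverse is a^p b a^{p+k}, which differs from xy^2z since k ≥ 1. So xy^2z is not a palindrome and xy^2z ∉ L.
This contradicts the pumping lemma, so L is not regular.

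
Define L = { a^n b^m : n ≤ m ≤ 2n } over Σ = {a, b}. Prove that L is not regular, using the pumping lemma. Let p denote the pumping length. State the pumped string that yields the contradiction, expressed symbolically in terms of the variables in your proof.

a^{p+k} b^p

Toward a contradiction, assume L is regular with pumping length p.
Take w = a^p b^p ∈ L (since p ≤ p ≤ 2p), with |w| = 2p ≥ p.
Write w = xyz as guaranteed by the lemma, with |xy| ≤ p and |y| ≥ 1.
Because |xy| ≤ p and w begins with p copies of a, we have y = a^k with 1 ≤ k ≤ p.
Pump with i = 2: xy^2z = a^{p+k} b^p. Now n = p+k > p = m, so the condition n ≤ m fails. Thus xy^2z ∉ L.
This contradicts the pumping lemma, so L is not regular.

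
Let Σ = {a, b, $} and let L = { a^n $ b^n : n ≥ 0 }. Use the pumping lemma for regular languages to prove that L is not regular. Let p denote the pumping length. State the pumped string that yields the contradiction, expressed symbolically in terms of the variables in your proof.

Assume L is regular. Let p be the pumping length given by the pumping lemma.
Take w = a^p $ b^p ∈ L with |w| = 2p+1 ≥ p.
By the pumping lemma, w = xyz with |xy| ≤ p and |y| ≥ 1.
The first p characters of w are a's, so xy (and hence y) consists only of a's. Write y = a^k, 1 ≤ k ≤ p.
Pump with i = 2: xy^2z = a^{p+k} $ b^p, which would require p+k = p. But k ≥ 1, so xy^2z ∉ L.
Contradiction. Therefore L is not regular.

a^{p+k} $ b^p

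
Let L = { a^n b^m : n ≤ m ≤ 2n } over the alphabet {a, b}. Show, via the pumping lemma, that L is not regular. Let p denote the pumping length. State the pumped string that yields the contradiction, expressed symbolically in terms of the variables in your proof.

a^{p+k} b^p

Assume L is regular; let p be its pumping constant.
Take w = a^p b^p ∈ L (since p ≤ p ≤ 2p), with |w| = 2p ≥ p.
Write w = xyz as guaranteed by the lemma, with |xy| ≤ p and y is nonempty.
Since the first p symbols of w are all a's and |xy| ≤ p, y lies entirely in the leading a-block: y = a^k for some k with 1 ≤ k ≤ p.
Pump with i = 2: xy^2z = a^{p+k} b^p. Now n = p+k > p = m, so the condition n ≤ m fails. Thus xy^2z ∉ L.
This contradicts the pumping lemma, so L is not regular.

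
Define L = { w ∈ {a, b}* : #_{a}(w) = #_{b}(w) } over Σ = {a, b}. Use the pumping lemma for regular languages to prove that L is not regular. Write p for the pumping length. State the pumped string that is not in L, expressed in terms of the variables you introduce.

Assume L is regular. Let p be the pumping length given by the pumping lemma.
Choose w = a^p b^p ∈ L with |w| = 2p ≥ p.
By the pumping lemma, w = xyz with |xy| ≤ p and |y| > 0.
Because |xy| ≤ p and w begins with p copies of a, we have y = a^k with 1 ≤ k ≤ p.
Pump with i = 2: xy^2z = a^{p+k} b^p has p+k occurrences of a but only p of b. Since k ≥ 1 the counts differ, so xy^2z ∉ L.
This is a contradiction; hence L is not regular.

a^{p+k} b^p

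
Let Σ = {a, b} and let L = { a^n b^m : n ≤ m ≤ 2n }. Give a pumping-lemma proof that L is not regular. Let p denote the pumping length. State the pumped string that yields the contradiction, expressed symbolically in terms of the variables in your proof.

a^{p+k} b^p

Suppose for contradiction that L is regular, and let p be the pumping length.
Take w = a^p b^p ∈ L (since p ≤ p ≤ 2p), with |w| = 2p ≥ p.
Write w = xyz as guaranteed by the lemma, with |xy| ≤ p and y is nonempty.
Since the first p symbols of w are all a's and |xy| ≤ p, y lies entirely in the leading a-block: y = a^k for some k with 1 ≤ k ≤ p.
Pump with i = 2: xy^2z = a^{p+k} b^p. Now n = p+k > p = m, so the condition n ≤ m fails. Thus xy^2z ∉ L.
Contradiction. Therefore L is not regular.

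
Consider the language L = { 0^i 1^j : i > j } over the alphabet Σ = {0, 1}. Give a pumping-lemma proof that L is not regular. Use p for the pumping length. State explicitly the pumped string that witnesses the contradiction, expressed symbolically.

Assume L is regular; let p be its pumping constant.
Choose w = 0^{p+1} 1^p ∈ L, with |w| = 2p+1 ≥ p.
The pumping lemma gives a decomposition w = xyz where |xy| ≤ p and |y| ≥ 1.
Since the first p symbols of w are all 0's and |xy| ≤ p, y lies entirely in the leading 0-block: y = 0^k for some k with 1 ≤ k ≤ p.
Consider xy^0z = xz = 0^{p+1-k} 1^p. Since k ≥ 1, the 0-count p+1-k is at most p, so i > j fails; thus xz ∉ L.
Contradiction. Therefore L is not regular.

0^{p+1-k} 1^p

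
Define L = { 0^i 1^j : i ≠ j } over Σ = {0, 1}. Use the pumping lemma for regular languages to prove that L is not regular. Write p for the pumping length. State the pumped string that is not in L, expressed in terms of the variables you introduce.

Suppose for contradiction that L is regular, and let p be the pumping length.
Choose w = 0^p 1^{p+p!}. Since p ≠ p+p!, w ∈ L; and |w| ≥ p.
By the pumping lemma, w = xyz with |xy| ≤ p and |y| > 0.
The first p characters of w are 0's, so xy (and hence y) consists only of 0's. Write y = 0^k, 1 ≤ k ≤ p.
Since 1 ≤ k ≤ p, k divides p!; set t = 1 + p!/k. Then xy^t z has p + (p!/k)·k = p + p! copies of 0. Now the 0-count equals the 1-count, so i ≠ j fails. So xy^t z = 0^{p+p!} 1^{p+p!} ∉ L.
Contradiction. Therefore L is not regular.

0^{p+p!} 1^{p+p!}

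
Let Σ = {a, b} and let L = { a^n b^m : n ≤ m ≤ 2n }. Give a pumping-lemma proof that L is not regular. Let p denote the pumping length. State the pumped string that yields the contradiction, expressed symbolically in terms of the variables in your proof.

Assume L is regular; let p be its pumping constant.
Take w = a^p b^p ∈ L (since p ≤ p ≤ 2p), with |w| = 2p ≥ p.
The pumping lemma gives a decomposition w = xyz where |xy| ≤ p and |y| ≥ 1.
Because |xy| ≤ p and w begins with p copies of a, we have y = a^k with 1 ≤ k ≤ p.
Pump with i = 2: xy^2z = a^{p+k} b^p. Now n = p+k > p = m, so the condition n ≤ m fails. Thus xy^2z ∉ L.
This is a contradiction; hence L is not regular.

a^{p+k} b^p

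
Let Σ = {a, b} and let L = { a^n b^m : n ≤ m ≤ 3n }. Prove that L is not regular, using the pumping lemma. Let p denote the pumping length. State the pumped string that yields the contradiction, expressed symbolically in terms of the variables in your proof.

a^{p+k} b^p

Suppose for contradiction that L is regular, and let p be the pumping length.
Take w = a^p b^p ∈ L (since p ≤ p ≤ 3p), with |w| = 2p ≥ p.
By the pumping lemma, w = xyz with |xy| ≤ p and y is nonempty.
Because |xy| ≤ p and w begins with p copies of a, we have y = a^k with 1 ≤ k ≤ p.
Pump with i = 2: xy^2z = a^{p+k} b^p. Now n = p+k > p = m, so the condition n ≤ m fails. Thus xy^2z ∉ L.
This is a contradiction; hence L is not regular.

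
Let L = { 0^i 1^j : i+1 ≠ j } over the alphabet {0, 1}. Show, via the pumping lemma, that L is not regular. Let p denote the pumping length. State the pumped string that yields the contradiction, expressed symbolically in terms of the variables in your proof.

0^{p+p!} 1^{p+p!+1}

Assume L is regular. Let p be the pumping length given by the pumping lemma.
Choose w = 0^p 1^{p+p!+1}. Since p ≠ (p+p!+1)-1 = p+p!, w ∈ L; and |w| ≥ p.
By the pumping lemma, w = xyz with |xy| ≤ p and |y| > 0.
Since the first p symbols of w are all 0's and |xy| ≤ p, y lies entirely in the leading 0-block: y = 0^k for some k with 1 ≤ k ≤ p.
Since 1 ≤ k ≤ p, k divides p!; set t = 1 + p!/k. Then xy^t z has p + (p!/k)·k = p + p! copies of 0. Now the 0-count is p+p! and (1-count)-1 = (p+p!+1)-1 = p+p!, so i+1 ≠ j fails. So xy^t z = 0^{p+p!} 1^{p+p!+1} ∉ L.
Contradiction. Therefore L is not regular.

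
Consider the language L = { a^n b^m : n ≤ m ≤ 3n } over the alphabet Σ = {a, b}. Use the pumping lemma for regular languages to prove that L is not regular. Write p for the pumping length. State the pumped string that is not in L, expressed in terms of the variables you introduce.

Assume L is regular; let p be its pumping constant.
Take w = a^p b^p ∈ L (since p ≤ p ≤ 3p), with |w| = 2p ≥ p.
By the pumping lemma, w = xyz with |xy| ≤ p and |y| > 0.
Since the first p symbols of w are all a's and |xy| ≤ p, y lies entirely in the leading a-block: y = a^k for some k with 1 ≤ k ≤ p.
Pump with i = 2: xy^2z = a^{p+k} b^p. Now n = p+k > p = m, so the condition n ≤ m fails. Thus xy^2z ∉ L.
This is a contradiction; hence L is not regular.

a^{p+k} b^p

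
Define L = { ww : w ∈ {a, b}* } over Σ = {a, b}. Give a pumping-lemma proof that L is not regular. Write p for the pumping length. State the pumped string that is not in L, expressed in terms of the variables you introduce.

Suppose for contradiction that L is regular, and let p be the pumping length.
Take w = a^p b^p a^p b^p = uu where u = a^pb^p; then w ∈ L and |w| = 4p ≥ p.
The pumping lemma gives a decomposition w = xyz where |xy| ≤ p and y is nonempty.
Because |xy| ≤ p and w begins with p copies of a, we have y = a^k with 1 ≤ k ≤ p.
Pump with i = 2: xy^2z = a^{p+k} b^p a^p b^p, of length 4p+k. Suppose this equals vv. The string starts with a and ends with b, so v does too; thus the boundary between the two copies of v is a b→a transition. There is exactly one such transition, at position 2p+k, so |v| = 2p+k and |vv| = 4p+2k ≠ 4p+k since k ≥ 1. So xy^2z ∉ L.
Contradiction. Therefore L is not regular.

a^{p+k} b^p a^p b^p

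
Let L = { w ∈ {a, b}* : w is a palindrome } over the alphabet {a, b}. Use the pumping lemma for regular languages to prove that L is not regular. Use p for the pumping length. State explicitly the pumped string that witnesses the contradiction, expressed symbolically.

Assume L is regular; let p be its pumping constant.
Take w = a^p b a^p, a palindrome of length 2p+1 ≥ p.
Write w = xyz as guaranteed by the lemma, with |xy| ≤ p and y is nonempty.
Since the first p symbols of w are all a's and |xy| ≤ p, y lies entirely in the leading a-block: y = a^k for some k with 1 ≤ k ≤ p.
Pump with i = 2: xy^2z = a^{p+k} b a^p. Its reverse is a^p b a^{p+k}, which differs from xy^2z since k ≥ 1. So xy^2z is not a palindrome and xy^2z ∉ L.
This contradicts the pumping lemma, so L is not regular.

a^{p+k} b a^p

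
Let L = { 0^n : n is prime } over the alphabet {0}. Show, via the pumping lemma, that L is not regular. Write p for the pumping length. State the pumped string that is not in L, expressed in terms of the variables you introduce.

0^{q(1+k)}

Assume L is regular. Let p be the pumping length given by the pumping lemma.
Let q be a prime with q ≥ p+2 (infinitely many primes exist), and take w = 0^q ∈ L with |w| = q ≥ p.
Write w = xyz as guaranteed by the lemma, with |xy| ≤ p and y is nonempty.
Then y = 0^k for some k with 1 ≤ k ≤ p.
Since 1 ≤ k ≤ p, |xz| = q-k. Pump with i = q+1: |xy^{q+1}z| = (q-k)+(q+1)k = q+qk = q(1+k), which is composite (both factors ≥ 2). So xy^{q+1}z = 0^{q(1+k)} ∉ L.
This is a contradiction; hence L is not regular.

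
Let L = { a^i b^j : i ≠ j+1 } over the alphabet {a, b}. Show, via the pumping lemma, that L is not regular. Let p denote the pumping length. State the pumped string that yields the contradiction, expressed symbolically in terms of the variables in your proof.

a^{p+p!} b^{p+p!-1}

Assume L is regular. Let p be the pumping length given by the pumping lemma.
Choose w = a^p b^{p+p!-1}. Since p ≠ (p+p!-1)+1 = p+p!, w ∈ L; and |w| ≥ p.
The pumping lemma gives a decomposition w = xyz where |xy| ≤ p and y is nonempty.
Since the first p symbols of w are all a's and |xy| ≤ p, y lies entirely in the leading a-block: y = a^k for some k with 1 ≤ k ≤ p.
Since 1 ≤ k ≤ p, k divides p!; set t = 1 + p!/k. Then xy^t z has p + (p!/k)·k = p + p! copies of a. Now the a-count is p+p! and (b-count)+1 = (p+p!-1)+1 = p+p!, so i ≠ j+1 fails. So xy^t z = a^{p+p!} b^{p+p!-1} ∉ L.
This is a contradiction; hence L is not regular.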